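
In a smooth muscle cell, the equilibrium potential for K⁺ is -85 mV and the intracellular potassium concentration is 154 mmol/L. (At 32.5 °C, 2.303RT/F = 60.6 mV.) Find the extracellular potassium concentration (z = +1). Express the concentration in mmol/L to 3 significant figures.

Nernst: E = (60.6/1) · log₁₀([out]/[in]), so log₁₀([out]/[in]) = -85.0 × 1 / 60.6 = -1.4026.
[out]/[in] = 10^(-1.4026) = 0.03957.
[out] = 0.03957 × 154 = 6.094 mmol/L.

6.09 mmol/L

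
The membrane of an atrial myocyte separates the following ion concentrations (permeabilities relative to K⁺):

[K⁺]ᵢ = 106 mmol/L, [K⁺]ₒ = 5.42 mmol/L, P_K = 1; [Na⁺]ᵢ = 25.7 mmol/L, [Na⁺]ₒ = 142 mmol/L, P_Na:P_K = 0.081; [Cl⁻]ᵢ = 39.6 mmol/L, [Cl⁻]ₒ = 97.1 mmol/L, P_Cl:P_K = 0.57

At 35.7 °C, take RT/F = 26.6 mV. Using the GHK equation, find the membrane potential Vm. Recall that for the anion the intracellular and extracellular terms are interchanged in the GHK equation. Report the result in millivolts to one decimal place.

Vm = 26.6 · ln[(Σ P·[cation]ₒ + Σ P·[anion]ᵢ) / (Σ P·[cation]ᵢ + Σ P·[anion]ₒ)]
Numerator = 1×5.42 + 0.081×142 + 0.57×39.6 = 39.49
Denominator = 1×106 + 0.081×25.7 + 0.57×97.1 = 163.4
Vm = 26.6 · ln(0.24166) = 26.6 × (-1.4202) = -37.78 mV

-37.8 mV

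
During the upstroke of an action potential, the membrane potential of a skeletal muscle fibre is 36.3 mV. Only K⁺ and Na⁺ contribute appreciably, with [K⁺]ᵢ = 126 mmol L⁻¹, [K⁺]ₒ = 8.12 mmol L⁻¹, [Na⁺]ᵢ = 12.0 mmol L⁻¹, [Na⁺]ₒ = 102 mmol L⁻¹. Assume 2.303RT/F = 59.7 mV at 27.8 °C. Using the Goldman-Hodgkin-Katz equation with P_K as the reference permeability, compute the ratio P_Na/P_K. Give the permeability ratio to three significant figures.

9.43

Let α = P_Na/P_K. GHK: Vm = 59.7·log₁₀[(Kₒ + α·Naₒ)/(Kᵢ + α·Naᵢ)].
10^(Vm/59.7) = 10^(36.3/59.7) = 4.0555
So 4.0555·(Kᵢ + α·Naᵢ) = Kₒ + α·Naₒ → α = (4.0555·126.0 − 8.12) / (102.0 − 4.0555·12.0)
α = (511 − 8.12) / (102.0 − 48.67) = 502.9/53.33 = 9.429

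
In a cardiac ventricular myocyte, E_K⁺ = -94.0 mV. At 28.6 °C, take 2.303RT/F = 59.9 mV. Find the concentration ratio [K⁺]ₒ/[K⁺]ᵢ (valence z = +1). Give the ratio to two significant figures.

0.027

log₁₀([out]/[in]) = E·z/(59.9) = -94.0 × 1 / 59.9 = -1.5693
[out]/[in] = 10^(-1.5693) = 0.02696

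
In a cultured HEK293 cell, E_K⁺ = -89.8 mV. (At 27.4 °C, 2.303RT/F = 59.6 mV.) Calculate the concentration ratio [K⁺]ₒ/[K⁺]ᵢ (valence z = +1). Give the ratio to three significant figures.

log₁₀([out]/[in]) = E·z/(59.6) = -89.8 × 1 / 59.6 = -1.5067
[out]/[in] = 10^(-1.5067) = 0.03114

0.0311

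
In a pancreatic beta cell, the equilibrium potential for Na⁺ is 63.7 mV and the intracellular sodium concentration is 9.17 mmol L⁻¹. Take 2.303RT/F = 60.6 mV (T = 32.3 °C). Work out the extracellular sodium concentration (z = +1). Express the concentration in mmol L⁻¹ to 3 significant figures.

Nernst: E = (60.6/1) · log₁₀([out]/[in]), so log₁₀([out]/[in]) = 63.7 × 1 / 60.6 = 1.0512.
[out]/[in] = 10^(1.0512) = 11.25.
[out] = 11.25 × 9.17 = 103.2 mmol L⁻¹.

103 mmol L⁻¹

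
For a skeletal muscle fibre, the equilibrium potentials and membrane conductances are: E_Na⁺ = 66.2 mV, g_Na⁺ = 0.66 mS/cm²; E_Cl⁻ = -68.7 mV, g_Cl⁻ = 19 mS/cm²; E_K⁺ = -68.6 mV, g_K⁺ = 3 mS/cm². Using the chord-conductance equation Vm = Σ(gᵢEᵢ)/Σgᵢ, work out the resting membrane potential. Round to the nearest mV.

Σ gᵢEᵢ = 0.66·(66.2) + 19·(-68.7) + 3·(-68.6) = -1467.41
Σ gᵢ = 0.66 + 19 + 3 = 22.66
Vm = -1467.41 / 22.66 = -64.76 mV

-65 mV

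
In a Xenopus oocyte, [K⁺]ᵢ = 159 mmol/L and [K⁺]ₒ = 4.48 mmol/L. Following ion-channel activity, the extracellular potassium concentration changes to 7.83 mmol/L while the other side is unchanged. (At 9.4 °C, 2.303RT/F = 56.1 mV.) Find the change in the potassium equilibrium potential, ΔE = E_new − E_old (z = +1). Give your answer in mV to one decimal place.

E_old = (56.1/1)·log₁₀(4.48/159) = -86.96 mV
E_new = (56.1/1)·log₁₀(7.83/159) = -73.36 mV
ΔE = -73.36 − (-86.96) = 13.60 mV

13.6 mV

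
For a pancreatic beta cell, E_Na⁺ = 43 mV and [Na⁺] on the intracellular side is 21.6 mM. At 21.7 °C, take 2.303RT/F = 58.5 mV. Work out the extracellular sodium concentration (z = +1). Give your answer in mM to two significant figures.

120 mM

Nernst: E = (58.5/1) · log₁₀([out]/[in]), so log₁₀([out]/[in]) = 43.0 × 1 / 58.5 = 0.7350.
[out]/[in] = 10^(0.7350) = 5.433.
[out] = 5.433 × 21.6 = 117.4 mM.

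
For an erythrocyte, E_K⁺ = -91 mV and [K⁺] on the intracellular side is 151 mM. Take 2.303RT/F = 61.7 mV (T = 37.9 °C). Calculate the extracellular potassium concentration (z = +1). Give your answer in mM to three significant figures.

5.06 mM

Nernst: E = (61.7/1) · log₁₀([out]/[in]), so log₁₀([out]/[in]) = -91.0 × 1 / 61.7 = -1.4749.
[out]/[in] = 10^(-1.4749) = 0.03351.
[out] = 0.03351 × 151 = 5.059 mM.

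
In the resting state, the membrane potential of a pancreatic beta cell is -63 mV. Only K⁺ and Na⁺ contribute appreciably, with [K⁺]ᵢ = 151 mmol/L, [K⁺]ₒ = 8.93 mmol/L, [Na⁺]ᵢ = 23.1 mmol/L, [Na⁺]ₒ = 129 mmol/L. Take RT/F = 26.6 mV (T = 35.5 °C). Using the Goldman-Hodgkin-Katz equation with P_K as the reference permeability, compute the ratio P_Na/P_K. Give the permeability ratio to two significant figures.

Let α = P_Na/P_K. GHK: Vm = 26.6·ln[(Kₒ + α·Naₒ)/(Kᵢ + α·Naᵢ)].
e^(Vm/26.6) = e^(-63.0/26.6) = 0.093628
So 0.093628·(Kᵢ + α·Naᵢ) = Kₒ + α·Naₒ → α = (0.093628·151.0 − 8.93) / (129.0 − 0.093628·23.1)
α = (14.14 − 8.93) / (129.0 − 2.163) = 5.208/126.8 = 0.04106

0.041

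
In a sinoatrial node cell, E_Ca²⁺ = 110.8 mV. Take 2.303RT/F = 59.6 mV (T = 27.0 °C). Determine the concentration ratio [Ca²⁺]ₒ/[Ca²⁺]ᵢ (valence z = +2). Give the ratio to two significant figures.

log₁₀([out]/[in]) = E·z/(59.6) = 110.8 × 2 / 59.6 = 3.7181
[out]/[in] = 10^(3.7181) = 5225

5200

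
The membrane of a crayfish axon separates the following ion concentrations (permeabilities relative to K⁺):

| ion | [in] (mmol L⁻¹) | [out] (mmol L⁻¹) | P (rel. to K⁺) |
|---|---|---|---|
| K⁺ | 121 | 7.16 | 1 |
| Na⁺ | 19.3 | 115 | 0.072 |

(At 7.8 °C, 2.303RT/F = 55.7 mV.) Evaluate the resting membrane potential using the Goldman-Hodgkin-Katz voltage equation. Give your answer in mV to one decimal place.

Vm = 55.7 · log₁₀[(Σ P·[cation]ₒ + Σ P·[anion]ᵢ) / (Σ P·[cation]ᵢ + Σ P·[anion]ₒ)]
Numerator = 1×7.16 + 0.072×115 = 15.44
Denominator = 1×121 + 0.072×19.3 = 122.4
Vm = 55.7 · log₁₀(0.12615) = 55.7 × (-0.8991) = -50.08 mV

-50.1 mV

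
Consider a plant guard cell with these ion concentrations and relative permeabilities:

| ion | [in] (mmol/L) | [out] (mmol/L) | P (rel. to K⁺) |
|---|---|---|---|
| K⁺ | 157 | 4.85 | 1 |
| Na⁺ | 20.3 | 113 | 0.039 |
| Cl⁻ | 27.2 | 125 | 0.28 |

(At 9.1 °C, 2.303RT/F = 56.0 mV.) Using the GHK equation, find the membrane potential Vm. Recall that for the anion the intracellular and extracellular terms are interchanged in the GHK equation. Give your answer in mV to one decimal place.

-59.2 mV

Vm = 56.0 · log₁₀[(Σ P·[cation]ₒ + Σ P·[anion]ᵢ) / (Σ P·[cation]ᵢ + Σ P·[anion]ₒ)]
Numerator = 1×4.85 + 0.039×113 + 0.28×27.2 = 16.87
Denominator = 1×157 + 0.039×20.3 + 0.28×125 = 192.8
Vm = 56.0 · log₁₀(0.087519) = 56.0 × (-1.0579) = -59.24 mV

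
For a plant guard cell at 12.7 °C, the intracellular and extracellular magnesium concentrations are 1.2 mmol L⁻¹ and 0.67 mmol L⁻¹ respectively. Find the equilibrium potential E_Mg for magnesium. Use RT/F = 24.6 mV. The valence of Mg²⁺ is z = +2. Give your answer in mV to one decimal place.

E = (24.6/z) · ln([Mg²⁺]_out/[Mg²⁺]_in) with z = +2.
= (24.6/2) · ln(0.67/1.2) = 12.30 · ln(0.5583)
= 12.30 · (-0.5828) = -7.17 mV

-7.2 mV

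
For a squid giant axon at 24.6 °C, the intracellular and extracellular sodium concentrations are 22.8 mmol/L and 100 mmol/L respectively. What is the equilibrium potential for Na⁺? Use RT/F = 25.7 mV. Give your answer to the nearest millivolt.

E = (25.7/z) · ln([Na⁺]_out/[Na⁺]_in) with z = +1.
= (25.7/1) · ln(100/22.8) = 25.70 · ln(4.386)
= 25.70 · (1.4784) = 38.00 mV

38 mV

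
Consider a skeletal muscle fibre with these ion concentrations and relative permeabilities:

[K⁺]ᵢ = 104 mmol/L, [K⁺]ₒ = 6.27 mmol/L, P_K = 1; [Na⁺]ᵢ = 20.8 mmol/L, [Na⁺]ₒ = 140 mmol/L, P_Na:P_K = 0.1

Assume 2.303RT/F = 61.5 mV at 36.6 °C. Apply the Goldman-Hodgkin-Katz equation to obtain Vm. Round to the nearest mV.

Vm = 61.5 · log₁₀[(Σ P·[cation]ₒ + Σ P·[anion]ᵢ) / (Σ P·[cation]ᵢ + Σ P·[anion]ₒ)]
Numerator = 1×6.27 + 0.1×140 = 20.27
Denominator = 1×104 + 0.1×20.8 = 106.1
Vm = 61.5 · log₁₀(0.19108) = 61.5 × (-0.7188) = -44.20 mV

-44 mV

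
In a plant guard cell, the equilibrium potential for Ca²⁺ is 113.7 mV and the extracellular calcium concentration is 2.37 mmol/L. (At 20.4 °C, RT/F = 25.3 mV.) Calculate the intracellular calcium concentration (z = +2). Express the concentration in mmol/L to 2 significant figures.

Nernst: E = (25.3/2) · ln([out]/[in]), so ln([out]/[in]) = 113.7 × 2 / 25.3 = 8.9881.
[out]/[in] = e^(8.9881) = 8008.
[in] = 2.37 / 8008 = 0.000296 mmol/L.

0.00030 mmol/L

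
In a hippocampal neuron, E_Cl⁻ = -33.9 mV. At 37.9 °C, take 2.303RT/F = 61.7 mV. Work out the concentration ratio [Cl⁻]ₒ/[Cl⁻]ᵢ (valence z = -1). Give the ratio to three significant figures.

log₁₀([out]/[in]) = E·z/(61.7) = -33.9 × -1 / 61.7 = 0.5494
[out]/[in] = 10^(0.5494) = 3.544

3.54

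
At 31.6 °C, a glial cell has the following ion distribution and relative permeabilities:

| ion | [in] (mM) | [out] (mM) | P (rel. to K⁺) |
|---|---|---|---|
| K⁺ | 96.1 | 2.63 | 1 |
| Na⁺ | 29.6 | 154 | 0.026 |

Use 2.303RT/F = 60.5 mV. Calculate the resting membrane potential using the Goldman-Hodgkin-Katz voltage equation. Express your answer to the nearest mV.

Vm = 60.5 · log₁₀[(Σ P·[cation]ₒ + Σ P·[anion]ᵢ) / (Σ P·[cation]ᵢ + Σ P·[anion]ₒ)]
Numerator = 1×2.63 + 0.026×154 = 6.634
Denominator = 1×96.1 + 0.026×29.6 = 96.87
Vm = 60.5 · log₁₀(0.068484) = 60.5 × (-1.1644) = -70.45 mV

-70 mV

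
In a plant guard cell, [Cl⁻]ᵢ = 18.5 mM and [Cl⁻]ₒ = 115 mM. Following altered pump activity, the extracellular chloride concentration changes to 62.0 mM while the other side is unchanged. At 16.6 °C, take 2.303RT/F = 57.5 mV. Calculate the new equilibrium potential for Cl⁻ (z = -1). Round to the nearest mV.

After the shift: [Cl⁻]_out = 62.0, [Cl⁻]_in = 18.5 mM.
E_new = (57.5/-1)·log₁₀(62.0/18.5) = -57.50 · (0.5252) = -30.20 mV

-30 mV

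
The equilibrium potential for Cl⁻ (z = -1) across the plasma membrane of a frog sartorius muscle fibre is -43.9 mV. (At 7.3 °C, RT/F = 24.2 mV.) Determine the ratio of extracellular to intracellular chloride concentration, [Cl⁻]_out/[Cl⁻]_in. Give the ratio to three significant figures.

ln([out]/[in]) = E·z/(24.2) = -43.9 × -1 / 24.2 = 1.8140
[out]/[in] = e^(1.8140) = 6.135

6.14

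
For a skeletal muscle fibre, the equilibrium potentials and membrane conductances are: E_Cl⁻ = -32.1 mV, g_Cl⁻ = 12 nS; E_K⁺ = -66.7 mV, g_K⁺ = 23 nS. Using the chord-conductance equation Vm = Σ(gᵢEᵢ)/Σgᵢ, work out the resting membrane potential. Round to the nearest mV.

-55 mV

Σ gᵢEᵢ = 12·(-32.1) + 23·(-66.7) = -1919.30
Σ gᵢ = 12 + 23 = 35
Vm = -1919.30 / 35 = -54.84 mV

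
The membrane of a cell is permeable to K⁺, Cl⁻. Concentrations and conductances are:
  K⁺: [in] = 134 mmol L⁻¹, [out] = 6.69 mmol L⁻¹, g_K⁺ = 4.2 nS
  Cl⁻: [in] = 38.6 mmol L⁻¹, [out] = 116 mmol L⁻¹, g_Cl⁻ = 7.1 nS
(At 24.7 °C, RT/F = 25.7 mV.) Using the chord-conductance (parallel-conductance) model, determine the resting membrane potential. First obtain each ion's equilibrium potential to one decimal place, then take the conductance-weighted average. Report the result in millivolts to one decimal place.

E_K⁺ = (25.7/1)·ln(6.69/134) = -77.0 mV
E_Cl⁻ = (25.7/-1)·ln(116/38.6) = -28.3 mV
Vm = (Σ gᵢEᵢ)/(Σ gᵢ) = (4.2·-77.0 + 7.1·-28.3) / (4.2 + 7.1)
= -524.33 / 11.3 = -46.40 mV

-46.4 mV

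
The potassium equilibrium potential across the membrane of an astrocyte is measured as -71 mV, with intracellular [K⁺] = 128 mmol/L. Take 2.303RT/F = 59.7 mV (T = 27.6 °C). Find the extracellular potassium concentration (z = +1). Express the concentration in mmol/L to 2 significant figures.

Nernst: E = (59.7/1) · log₁₀([out]/[in]), so log₁₀([out]/[in]) = -71.0 × 1 / 59.7 = -1.1893.
[out]/[in] = 10^(-1.1893) = 0.06467.
[out] = 0.06467 × 128 = 8.278 mmol/L.

8.3 mmol/L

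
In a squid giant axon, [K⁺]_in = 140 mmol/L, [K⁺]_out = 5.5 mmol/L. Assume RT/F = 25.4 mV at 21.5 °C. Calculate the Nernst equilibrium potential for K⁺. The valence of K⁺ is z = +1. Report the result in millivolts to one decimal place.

E = (25.4/z) · ln([K⁺]_out/[K⁺]_in) with z = +1.
= (25.4/1) · ln(5.5/140) = 25.40 · ln(0.03929)
= 25.40 · (-3.2369) = -82.22 mV

-82.2 mV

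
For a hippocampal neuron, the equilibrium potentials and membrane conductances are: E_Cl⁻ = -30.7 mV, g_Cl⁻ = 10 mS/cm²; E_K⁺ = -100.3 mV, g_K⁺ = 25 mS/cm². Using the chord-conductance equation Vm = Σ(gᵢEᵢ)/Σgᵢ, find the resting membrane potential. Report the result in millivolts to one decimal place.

-80.4 mV

Σ gᵢEᵢ = 10·(-30.7) + 25·(-100.3) = -2814.50
Σ gᵢ = 10 + 25 = 35
Vm = -2814.50 / 35 = -80.41 mV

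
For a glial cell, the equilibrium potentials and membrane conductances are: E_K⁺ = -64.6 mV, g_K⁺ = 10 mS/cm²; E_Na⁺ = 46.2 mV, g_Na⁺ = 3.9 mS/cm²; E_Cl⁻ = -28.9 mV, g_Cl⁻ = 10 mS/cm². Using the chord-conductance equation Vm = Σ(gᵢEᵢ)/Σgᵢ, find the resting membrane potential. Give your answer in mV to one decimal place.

Σ gᵢEᵢ = 10·(-64.6) + 3.9·(46.2) + 10·(-28.9) = -754.82
Σ gᵢ = 10 + 3.9 + 10 = 23.9
Vm = -754.82 / 23.9 = -31.58 mV

-31.6 mV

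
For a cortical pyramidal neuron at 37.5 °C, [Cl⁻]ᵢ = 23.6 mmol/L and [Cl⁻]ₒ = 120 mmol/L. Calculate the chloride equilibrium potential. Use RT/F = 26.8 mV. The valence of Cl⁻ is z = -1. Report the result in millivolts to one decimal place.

E = (26.8/z) · ln([Cl⁻]_out/[Cl⁻]_in) with z = -1.
For an anion, dividing by z = -1 reverses the sign.
= (26.8/-1) · ln(120/23.6) = -26.80 · ln(5.085)
= -26.80 · (1.6262) = -43.58 mV

-43.6 mV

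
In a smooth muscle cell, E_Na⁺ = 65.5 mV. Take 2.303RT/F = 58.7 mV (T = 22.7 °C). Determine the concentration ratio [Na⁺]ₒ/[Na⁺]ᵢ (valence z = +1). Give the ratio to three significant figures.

13.1

log₁₀([out]/[in]) = E·z/(58.7) = 65.5 × 1 / 58.7 = 1.1158
[out]/[in] = 10^(1.1158) = 13.06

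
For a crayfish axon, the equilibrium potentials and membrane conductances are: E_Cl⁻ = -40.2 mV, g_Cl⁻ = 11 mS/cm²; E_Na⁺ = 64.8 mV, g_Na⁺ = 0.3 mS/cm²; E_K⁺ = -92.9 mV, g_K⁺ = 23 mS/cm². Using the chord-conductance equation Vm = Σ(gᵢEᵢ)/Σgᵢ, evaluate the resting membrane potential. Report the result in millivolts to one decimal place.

Σ gᵢEᵢ = 11·(-40.2) + 0.3·(64.8) + 23·(-92.9) = -2559.46
Σ gᵢ = 11 + 0.3 + 23 = 34.3
Vm = -2559.46 / 34.3 = -74.62 mV

-74.6 mV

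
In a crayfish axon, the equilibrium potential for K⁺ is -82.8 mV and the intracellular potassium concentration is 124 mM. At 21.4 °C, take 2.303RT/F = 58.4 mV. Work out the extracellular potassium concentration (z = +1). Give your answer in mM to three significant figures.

Nernst: E = (58.4/1) · log₁₀([out]/[in]), so log₁₀([out]/[in]) = -82.8 × 1 / 58.4 = -1.4178.
[out]/[in] = 10^(-1.4178) = 0.03821.
[out] = 0.03821 × 124 = 4.738 mM.

4.74 mM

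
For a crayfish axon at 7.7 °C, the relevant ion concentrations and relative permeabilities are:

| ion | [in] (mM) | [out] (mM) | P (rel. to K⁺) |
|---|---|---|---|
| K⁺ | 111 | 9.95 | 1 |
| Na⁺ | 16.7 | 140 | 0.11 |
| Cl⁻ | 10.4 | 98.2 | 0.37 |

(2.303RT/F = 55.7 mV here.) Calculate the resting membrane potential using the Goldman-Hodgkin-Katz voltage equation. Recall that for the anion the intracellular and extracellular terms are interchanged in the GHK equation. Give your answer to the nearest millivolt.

-39 mV

Vm = 55.7 · log₁₀[(Σ P·[cation]ₒ + Σ P·[anion]ᵢ) / (Σ P·[cation]ᵢ + Σ P·[anion]ₒ)]
Numerator = 1×9.95 + 0.11×140 + 0.37×10.4 = 29.2
Denominator = 1×111 + 0.11×16.7 + 0.37×98.2 = 149.2
Vm = 55.7 · log₁₀(0.19574) = 55.7 × (-0.7083) = -39.45 mV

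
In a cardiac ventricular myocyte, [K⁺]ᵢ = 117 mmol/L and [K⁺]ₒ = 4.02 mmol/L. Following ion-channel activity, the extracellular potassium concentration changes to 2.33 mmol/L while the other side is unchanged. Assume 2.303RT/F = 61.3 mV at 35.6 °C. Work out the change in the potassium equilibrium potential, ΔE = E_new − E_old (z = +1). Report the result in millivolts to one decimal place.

-14.5 mV

E_old = (61.3/1)·log₁₀(4.02/117) = -89.74 mV
E_new = (61.3/1)·log₁₀(2.33/117) = -104.26 mV
ΔE = -104.26 − (-89.74) = -14.52 mV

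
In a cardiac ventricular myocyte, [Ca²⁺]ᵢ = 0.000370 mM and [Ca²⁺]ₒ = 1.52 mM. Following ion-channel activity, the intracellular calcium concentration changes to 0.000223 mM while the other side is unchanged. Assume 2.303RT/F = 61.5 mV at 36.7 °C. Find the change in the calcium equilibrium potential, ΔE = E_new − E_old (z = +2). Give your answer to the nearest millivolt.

E_old = (61.5/2)·log₁₀(1.52/0.000370) = 111.12 mV
E_new = (61.5/2)·log₁₀(1.52/0.000223) = 117.88 mV
ΔE = 117.88 − (111.12) = 6.76 mV

7 mV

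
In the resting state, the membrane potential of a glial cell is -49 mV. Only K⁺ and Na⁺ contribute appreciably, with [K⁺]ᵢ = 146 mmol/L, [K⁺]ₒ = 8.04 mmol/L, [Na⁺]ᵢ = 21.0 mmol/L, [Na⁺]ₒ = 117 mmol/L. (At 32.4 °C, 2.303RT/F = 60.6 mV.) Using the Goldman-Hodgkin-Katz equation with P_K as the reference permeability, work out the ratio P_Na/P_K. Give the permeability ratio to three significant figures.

0.129

Let α = P_Na/P_K. GHK: Vm = 60.6·log₁₀[(Kₒ + α·Naₒ)/(Kᵢ + α·Naᵢ)].
10^(Vm/60.6) = 10^(-49.0/60.6) = 0.15539
So 0.15539·(Kᵢ + α·Naᵢ) = Kₒ + α·Naₒ → α = (0.15539·146.0 − 8.04) / (117.0 − 0.15539·21.0)
α = (22.69 − 8.04) / (117.0 − 3.263) = 14.65/113.7 = 0.1288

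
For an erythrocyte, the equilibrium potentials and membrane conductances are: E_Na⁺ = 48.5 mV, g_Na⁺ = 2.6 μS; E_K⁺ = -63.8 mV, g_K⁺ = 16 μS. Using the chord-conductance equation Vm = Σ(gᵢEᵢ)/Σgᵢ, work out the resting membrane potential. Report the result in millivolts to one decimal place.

Σ gᵢEᵢ = 2.6·(48.5) + 16·(-63.8) = -894.70
Σ gᵢ = 2.6 + 16 = 18.6
Vm = -894.70 / 18.6 = -48.10 mV

-48.1 mV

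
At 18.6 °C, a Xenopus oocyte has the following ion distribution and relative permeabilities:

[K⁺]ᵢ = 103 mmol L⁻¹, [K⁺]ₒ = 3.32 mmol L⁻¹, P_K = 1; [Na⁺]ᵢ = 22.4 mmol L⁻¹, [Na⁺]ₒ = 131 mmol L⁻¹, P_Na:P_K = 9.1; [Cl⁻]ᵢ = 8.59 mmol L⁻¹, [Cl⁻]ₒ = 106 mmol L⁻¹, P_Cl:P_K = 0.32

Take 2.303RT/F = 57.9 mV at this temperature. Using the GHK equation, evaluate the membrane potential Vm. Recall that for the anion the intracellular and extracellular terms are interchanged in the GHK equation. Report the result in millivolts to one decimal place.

31.6 mV

Vm = 57.9 · log₁₀[(Σ P·[cation]ₒ + Σ P·[anion]ᵢ) / (Σ P·[cation]ᵢ + Σ P·[anion]ₒ)]
Numerator = 1×3.32 + 9.1×131 + 0.32×8.59 = 1198
Denominator = 1×103 + 9.1×22.4 + 0.32×106 = 340.8
Vm = 57.9 · log₁₀(3.5162) = 57.9 × (0.5461) = 31.62 mV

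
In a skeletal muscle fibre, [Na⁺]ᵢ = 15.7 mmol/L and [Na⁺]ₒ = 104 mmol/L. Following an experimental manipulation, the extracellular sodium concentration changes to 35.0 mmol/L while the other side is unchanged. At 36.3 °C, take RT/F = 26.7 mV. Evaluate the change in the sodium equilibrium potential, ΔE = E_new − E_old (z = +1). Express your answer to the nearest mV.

E_old = (26.7/1)·ln(104/15.7) = 50.48 mV
E_new = (26.7/1)·ln(35.0/15.7) = 21.41 mV
ΔE = 21.41 − (50.48) = -29.08 mV

-29 mV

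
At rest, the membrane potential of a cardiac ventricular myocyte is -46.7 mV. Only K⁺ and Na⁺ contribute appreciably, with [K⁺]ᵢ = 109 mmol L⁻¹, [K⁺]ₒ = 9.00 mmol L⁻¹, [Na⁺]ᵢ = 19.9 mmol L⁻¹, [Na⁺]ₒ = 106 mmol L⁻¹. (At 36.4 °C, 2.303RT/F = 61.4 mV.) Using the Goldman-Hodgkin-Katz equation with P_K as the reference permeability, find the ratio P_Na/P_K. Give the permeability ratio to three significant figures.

0.0967

Let α = P_Na/P_K. GHK: Vm = 61.4·log₁₀[(Kₒ + α·Naₒ)/(Kᵢ + α·Naᵢ)].
10^(Vm/61.4) = 10^(-46.7/61.4) = 0.17355
So 0.17355·(Kᵢ + α·Naᵢ) = Kₒ + α·Naₒ → α = (0.17355·109.0 − 9.0) / (106.0 − 0.17355·19.9)
α = (18.92 − 9.0) / (106.0 − 3.454) = 9.916/102.5 = 0.0967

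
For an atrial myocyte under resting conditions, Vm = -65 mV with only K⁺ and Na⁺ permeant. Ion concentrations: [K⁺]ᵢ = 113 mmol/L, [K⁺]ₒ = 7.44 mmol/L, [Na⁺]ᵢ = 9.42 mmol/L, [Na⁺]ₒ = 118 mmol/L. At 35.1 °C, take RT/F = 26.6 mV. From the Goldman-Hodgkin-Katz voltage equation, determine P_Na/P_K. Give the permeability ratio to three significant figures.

0.0203

Let α = P_Na/P_K. GHK: Vm = 26.6·ln[(Kₒ + α·Naₒ)/(Kᵢ + α·Naᵢ)].
e^(Vm/26.6) = e^(-65.0/26.6) = 0.086847
So 0.086847·(Kᵢ + α·Naᵢ) = Kₒ + α·Naₒ → α = (0.086847·113.0 − 7.44) / (118.0 − 0.086847·9.42)
α = (9.814 − 7.44) / (118.0 − 0.8181) = 2.374/117.2 = 0.02026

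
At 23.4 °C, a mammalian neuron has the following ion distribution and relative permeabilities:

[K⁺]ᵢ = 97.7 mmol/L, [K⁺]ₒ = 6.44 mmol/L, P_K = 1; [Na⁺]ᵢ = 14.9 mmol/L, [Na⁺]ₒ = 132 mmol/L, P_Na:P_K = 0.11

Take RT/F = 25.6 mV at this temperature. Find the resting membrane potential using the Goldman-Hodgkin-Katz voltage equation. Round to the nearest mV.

Vm = 25.6 · ln[(Σ P·[cation]ₒ + Σ P·[anion]ᵢ) / (Σ P·[cation]ᵢ + Σ P·[anion]ₒ)]
Numerator = 1×6.44 + 0.11×132 = 20.96
Denominator = 1×97.7 + 0.11×14.9 = 99.34
Vm = 25.6 · ln(0.21099) = 25.6 × (-1.5559) = -39.83 mV

-40 mV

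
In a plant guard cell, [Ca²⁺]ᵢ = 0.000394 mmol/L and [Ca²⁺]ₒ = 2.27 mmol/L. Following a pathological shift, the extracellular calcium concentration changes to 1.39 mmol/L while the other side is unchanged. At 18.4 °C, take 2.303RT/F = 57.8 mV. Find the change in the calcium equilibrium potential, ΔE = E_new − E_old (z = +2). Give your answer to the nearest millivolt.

-6 mV

E_old = (57.8/2)·log₁₀(2.27/0.000394) = 108.68 mV
E_new = (57.8/2)·log₁₀(1.39/0.000394) = 102.52 mV
ΔE = 102.52 − (108.68) = -6.16 mV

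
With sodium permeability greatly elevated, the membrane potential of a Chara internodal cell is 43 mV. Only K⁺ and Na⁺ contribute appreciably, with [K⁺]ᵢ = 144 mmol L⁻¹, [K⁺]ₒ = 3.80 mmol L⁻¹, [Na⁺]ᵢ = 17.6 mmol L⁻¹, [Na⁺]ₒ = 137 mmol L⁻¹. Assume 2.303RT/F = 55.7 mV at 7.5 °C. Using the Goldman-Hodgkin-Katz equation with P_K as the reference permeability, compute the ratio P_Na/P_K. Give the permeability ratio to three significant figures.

Let α = P_Na/P_K. GHK: Vm = 55.7·log₁₀[(Kₒ + α·Naₒ)/(Kᵢ + α·Naᵢ)].
10^(Vm/55.7) = 10^(43.0/55.7) = 5.9155
So 5.9155·(Kᵢ + α·Naᵢ) = Kₒ + α·Naₒ → α = (5.9155·144.0 − 3.8) / (137.0 − 5.9155·17.6)
α = (851.8 − 3.8) / (137.0 − 104.1) = 848/32.89 = 25.79

25.8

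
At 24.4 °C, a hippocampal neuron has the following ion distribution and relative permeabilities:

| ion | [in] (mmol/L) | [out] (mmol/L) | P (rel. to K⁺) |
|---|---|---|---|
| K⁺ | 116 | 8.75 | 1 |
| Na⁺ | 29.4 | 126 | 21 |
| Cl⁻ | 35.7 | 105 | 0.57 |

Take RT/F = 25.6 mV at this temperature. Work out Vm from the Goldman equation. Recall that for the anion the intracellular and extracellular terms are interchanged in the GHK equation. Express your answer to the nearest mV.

31 mV

Vm = 25.6 · ln[(Σ P·[cation]ₒ + Σ P·[anion]ᵢ) / (Σ P·[cation]ᵢ + Σ P·[anion]ₒ)]
Numerator = 1×8.75 + 21×126 + 0.57×35.7 = 2675
Denominator = 1×116 + 21×29.4 + 0.57×105 = 793.2
Vm = 25.6 · ln(3.3723) = 25.6 × (1.2156) = 31.12 mV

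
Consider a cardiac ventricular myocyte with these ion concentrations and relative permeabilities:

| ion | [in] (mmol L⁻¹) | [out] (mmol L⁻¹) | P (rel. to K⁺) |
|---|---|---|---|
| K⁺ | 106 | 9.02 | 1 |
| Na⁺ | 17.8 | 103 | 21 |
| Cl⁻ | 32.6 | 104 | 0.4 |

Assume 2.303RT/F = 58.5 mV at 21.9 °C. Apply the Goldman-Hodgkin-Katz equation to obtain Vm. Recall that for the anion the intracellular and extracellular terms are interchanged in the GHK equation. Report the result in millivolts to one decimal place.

Vm = 58.5 · log₁₀[(Σ P·[cation]ₒ + Σ P·[anion]ᵢ) / (Σ P·[cation]ᵢ + Σ P·[anion]ₒ)]
Numerator = 1×9.02 + 21×103 + 0.4×32.6 = 2185
Denominator = 1×106 + 21×17.8 + 0.4×104 = 521.4
Vm = 58.5 · log₁₀(4.1908) = 58.5 × (0.6223) = 36.40 mV

36.4 mV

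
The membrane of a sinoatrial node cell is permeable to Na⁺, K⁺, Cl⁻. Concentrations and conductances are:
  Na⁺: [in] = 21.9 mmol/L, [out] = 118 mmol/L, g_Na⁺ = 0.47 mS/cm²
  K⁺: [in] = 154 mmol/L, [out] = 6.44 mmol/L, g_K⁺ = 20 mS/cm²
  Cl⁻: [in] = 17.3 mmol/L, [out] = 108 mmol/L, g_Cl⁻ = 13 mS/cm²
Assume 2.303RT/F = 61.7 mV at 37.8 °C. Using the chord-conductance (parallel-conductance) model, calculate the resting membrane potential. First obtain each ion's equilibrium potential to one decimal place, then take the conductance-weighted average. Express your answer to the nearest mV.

E_Na⁺ = (61.7/1)·log₁₀(118/21.9) = 45.1 mV
E_K⁺ = (61.7/1)·log₁₀(6.44/154) = -85.1 mV
E_Cl⁻ = (61.7/-1)·log₁₀(108/17.3) = -49.1 mV
Vm = (Σ gᵢEᵢ)/(Σ gᵢ) = (0.47·45.1 + 20·-85.1 + 13·-49.1) / (0.47 + 20 + 13)
= -2319.10 / 33.47 = -69.29 mV

-69 mV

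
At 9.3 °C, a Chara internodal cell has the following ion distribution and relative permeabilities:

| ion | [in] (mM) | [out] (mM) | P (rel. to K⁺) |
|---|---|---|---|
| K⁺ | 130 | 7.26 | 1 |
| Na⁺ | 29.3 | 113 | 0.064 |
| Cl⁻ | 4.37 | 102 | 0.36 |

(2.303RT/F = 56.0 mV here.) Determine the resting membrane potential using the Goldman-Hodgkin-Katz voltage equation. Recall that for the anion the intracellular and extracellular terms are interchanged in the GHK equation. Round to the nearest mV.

-57 mV

Vm = 56.0 · log₁₀[(Σ P·[cation]ₒ + Σ P·[anion]ᵢ) / (Σ P·[cation]ᵢ + Σ P·[anion]ₒ)]
Numerator = 1×7.26 + 0.064×113 + 0.36×4.37 = 16.07
Denominator = 1×130 + 0.064×29.3 + 0.36×102 = 168.6
Vm = 56.0 · log₁₀(0.095289) = 56.0 × (-1.0210) = -57.17 mV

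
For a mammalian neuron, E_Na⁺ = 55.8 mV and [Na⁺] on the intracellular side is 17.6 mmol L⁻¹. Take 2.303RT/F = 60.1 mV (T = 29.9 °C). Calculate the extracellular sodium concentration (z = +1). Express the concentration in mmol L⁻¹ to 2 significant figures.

150 mmol L⁻¹

Nernst: E = (60.1/1) · log₁₀([out]/[in]), so log₁₀([out]/[in]) = 55.8 × 1 / 60.1 = 0.9285.
[out]/[in] = 10^(0.9285) = 8.481.
[out] = 8.481 × 17.6 = 149.3 mmol L⁻¹.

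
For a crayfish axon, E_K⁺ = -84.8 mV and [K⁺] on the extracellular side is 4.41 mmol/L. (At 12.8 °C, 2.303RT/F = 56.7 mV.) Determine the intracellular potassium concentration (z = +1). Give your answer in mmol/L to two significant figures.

Nernst: E = (56.7/1) · log₁₀([out]/[in]), so log₁₀([out]/[in]) = -84.8 × 1 / 56.7 = -1.4956.
[out]/[in] = 10^(-1.4956) = 0.03195.
[in] = 4.41 / 0.03195 = 138 mmol/L.

140 mmol/L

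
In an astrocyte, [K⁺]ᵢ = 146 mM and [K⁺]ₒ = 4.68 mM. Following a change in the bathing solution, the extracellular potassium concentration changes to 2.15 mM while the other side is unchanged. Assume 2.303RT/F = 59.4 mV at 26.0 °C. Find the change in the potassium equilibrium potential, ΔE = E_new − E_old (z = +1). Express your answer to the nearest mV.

E_old = (59.4/1)·log₁₀(4.68/146) = -88.75 mV
E_new = (59.4/1)·log₁₀(2.15/146) = -108.82 mV
ΔE = -108.82 − (-88.75) = -20.07 mV

-20 mV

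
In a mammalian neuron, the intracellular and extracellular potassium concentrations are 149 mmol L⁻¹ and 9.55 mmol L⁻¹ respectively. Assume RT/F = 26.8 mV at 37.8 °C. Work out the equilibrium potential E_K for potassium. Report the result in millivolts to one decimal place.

-73.6 mV

E = (26.8/z) · ln([K⁺]_out/[K⁺]_in) with z = +1.
= (26.8/1) · ln(9.55/149) = 26.80 · ln(0.06409)
= 26.80 · (-2.7474) = -73.63 mV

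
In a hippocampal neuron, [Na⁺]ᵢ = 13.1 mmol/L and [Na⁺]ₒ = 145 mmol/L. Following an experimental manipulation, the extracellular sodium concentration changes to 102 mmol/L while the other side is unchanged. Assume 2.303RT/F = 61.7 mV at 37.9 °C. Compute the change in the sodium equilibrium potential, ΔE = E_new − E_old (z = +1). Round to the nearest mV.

E_old = (61.7/1)·log₁₀(145/13.1) = 64.42 mV
E_new = (61.7/1)·log₁₀(102/13.1) = 54.99 mV
ΔE = 54.99 − (64.42) = -9.43 mV

-9 mV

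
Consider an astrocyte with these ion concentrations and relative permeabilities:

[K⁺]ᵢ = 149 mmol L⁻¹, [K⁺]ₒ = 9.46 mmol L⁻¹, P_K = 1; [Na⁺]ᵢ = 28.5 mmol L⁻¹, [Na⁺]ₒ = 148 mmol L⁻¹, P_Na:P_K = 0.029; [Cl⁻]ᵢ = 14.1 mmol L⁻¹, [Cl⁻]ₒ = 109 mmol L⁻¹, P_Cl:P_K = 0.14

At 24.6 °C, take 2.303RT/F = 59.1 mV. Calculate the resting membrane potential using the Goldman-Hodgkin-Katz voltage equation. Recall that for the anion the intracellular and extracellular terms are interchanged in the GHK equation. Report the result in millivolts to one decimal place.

-60.3 mV

Vm = 59.1 · log₁₀[(Σ P·[cation]ₒ + Σ P·[anion]ᵢ) / (Σ P·[cation]ᵢ + Σ P·[anion]ₒ)]
Numerator = 1×9.46 + 0.029×148 + 0.14×14.1 = 15.73
Denominator = 1×149 + 0.029×28.5 + 0.14×109 = 165.1
Vm = 59.1 · log₁₀(0.095259) = 59.1 × (-1.0211) = -60.35 mV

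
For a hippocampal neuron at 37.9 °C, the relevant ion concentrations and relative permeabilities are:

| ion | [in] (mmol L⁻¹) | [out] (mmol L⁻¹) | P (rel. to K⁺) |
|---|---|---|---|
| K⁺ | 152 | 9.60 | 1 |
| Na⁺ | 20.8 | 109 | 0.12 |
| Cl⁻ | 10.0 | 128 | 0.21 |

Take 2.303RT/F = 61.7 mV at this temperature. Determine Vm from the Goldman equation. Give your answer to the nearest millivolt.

Vm = 61.7 · log₁₀[(Σ P·[cation]ₒ + Σ P·[anion]ᵢ) / (Σ P·[cation]ᵢ + Σ P·[anion]ₒ)]
Numerator = 1×9.60 + 0.12×109 + 0.21×10.0 = 24.78
Denominator = 1×152 + 0.12×20.8 + 0.21×128 = 181.4
Vm = 61.7 · log₁₀(0.13662) = 61.7 × (-0.8645) = -53.34 mV

-53 mV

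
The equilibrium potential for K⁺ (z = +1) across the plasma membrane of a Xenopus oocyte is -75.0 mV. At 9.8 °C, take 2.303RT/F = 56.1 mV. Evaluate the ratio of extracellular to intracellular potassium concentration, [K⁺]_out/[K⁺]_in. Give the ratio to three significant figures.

log₁₀([out]/[in]) = E·z/(56.1) = -75.0 × 1 / 56.1 = -1.3369
[out]/[in] = 10^(-1.3369) = 0.04604

0.0460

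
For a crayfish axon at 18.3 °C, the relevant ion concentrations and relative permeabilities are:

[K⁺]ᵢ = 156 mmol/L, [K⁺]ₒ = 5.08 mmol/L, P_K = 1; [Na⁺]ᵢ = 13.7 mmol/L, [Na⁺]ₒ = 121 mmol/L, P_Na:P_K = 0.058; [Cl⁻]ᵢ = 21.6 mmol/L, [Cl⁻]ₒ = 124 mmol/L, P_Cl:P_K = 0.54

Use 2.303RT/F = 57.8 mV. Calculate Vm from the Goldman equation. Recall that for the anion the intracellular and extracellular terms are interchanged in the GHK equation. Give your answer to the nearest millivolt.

-56 mV

Vm = 57.8 · log₁₀[(Σ P·[cation]ₒ + Σ P·[anion]ᵢ) / (Σ P·[cation]ᵢ + Σ P·[anion]ₒ)]
Numerator = 1×5.08 + 0.058×121 + 0.54×21.6 = 23.76
Denominator = 1×156 + 0.058×13.7 + 0.54×124 = 223.8
Vm = 57.8 · log₁₀(0.1062) = 57.8 × (-0.9739) = -56.29 mV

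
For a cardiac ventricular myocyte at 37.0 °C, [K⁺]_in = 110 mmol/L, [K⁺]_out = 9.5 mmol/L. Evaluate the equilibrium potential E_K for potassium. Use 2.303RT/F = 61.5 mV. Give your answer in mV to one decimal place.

E = (61.5/z) · log₁₀([K⁺]_out/[K⁺]_in) with z = +1.
= (61.5/1) · log₁₀(9.5/110) = 61.50 · log₁₀(0.08636)
= 61.50 · (-1.0637) = -65.42 mV

-65.4 mV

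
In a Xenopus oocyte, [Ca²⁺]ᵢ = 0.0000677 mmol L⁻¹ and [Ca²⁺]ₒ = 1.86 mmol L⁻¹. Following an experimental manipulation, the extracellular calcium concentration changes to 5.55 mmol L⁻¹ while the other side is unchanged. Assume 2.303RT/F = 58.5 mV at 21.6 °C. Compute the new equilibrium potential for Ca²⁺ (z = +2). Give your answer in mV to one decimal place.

143.7 mV

After the shift: [Ca²⁺]_out = 5.55, [Ca²⁺]_in = 0.0000677 mmol L⁻¹.
E_new = (58.5/2)·log₁₀(5.55/0.0000677) = 29.25 · (4.9137) = 143.73 mV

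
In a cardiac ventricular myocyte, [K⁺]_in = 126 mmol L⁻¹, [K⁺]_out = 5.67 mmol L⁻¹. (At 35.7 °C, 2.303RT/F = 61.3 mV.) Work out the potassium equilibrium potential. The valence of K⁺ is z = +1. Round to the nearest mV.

E = (61.3/z) · log₁₀([K⁺]_out/[K⁺]_in) with z = +1.
= (61.3/1) · log₁₀(5.67/126) = 61.30 · log₁₀(0.045)
= 61.30 · (-1.3468) = -82.56 mV

-83 mV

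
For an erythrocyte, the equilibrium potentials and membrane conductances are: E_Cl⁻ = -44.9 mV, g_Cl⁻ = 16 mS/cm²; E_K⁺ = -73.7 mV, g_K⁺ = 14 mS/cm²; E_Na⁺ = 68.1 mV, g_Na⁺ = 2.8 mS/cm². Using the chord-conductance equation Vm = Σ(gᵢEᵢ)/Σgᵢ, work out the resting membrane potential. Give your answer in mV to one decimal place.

Σ gᵢEᵢ = 16·(-44.9) + 14·(-73.7) + 2.8·(68.1) = -1559.52
Σ gᵢ = 16 + 14 + 2.8 = 32.8
Vm = -1559.52 / 32.8 = -47.55 mV

-47.5 mV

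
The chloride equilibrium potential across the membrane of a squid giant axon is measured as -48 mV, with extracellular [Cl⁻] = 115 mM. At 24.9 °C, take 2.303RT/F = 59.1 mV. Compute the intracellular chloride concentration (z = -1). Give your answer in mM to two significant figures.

18 mM

Nernst: E = (59.1/-1) · log₁₀([out]/[in]), so log₁₀([out]/[in]) = -48.0 × -1 / 59.1 = 0.8122.
[out]/[in] = 10^(0.8122) = 6.489.
[in] = 115 / 6.489 = 17.72 mM.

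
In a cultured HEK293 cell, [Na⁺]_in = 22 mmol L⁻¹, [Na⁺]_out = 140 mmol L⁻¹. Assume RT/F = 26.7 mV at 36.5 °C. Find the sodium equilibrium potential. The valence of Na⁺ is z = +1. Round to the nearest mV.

49 mV

E = (26.7/z) · ln([Na⁺]_out/[Na⁺]_in) with z = +1.
= (26.7/1) · ln(140/22) = 26.70 · ln(6.364)
= 26.70 · (1.8506) = 49.41 mV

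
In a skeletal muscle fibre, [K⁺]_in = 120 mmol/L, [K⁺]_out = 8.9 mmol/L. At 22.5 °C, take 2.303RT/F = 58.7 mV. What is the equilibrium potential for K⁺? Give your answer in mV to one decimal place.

E = (58.7/z) · log₁₀([K⁺]_out/[K⁺]_in) with z = +1.
= (58.7/1) · log₁₀(8.9/120) = 58.70 · log₁₀(0.07417)
= 58.70 · (-1.1298) = -66.32 mV

-66.3 mV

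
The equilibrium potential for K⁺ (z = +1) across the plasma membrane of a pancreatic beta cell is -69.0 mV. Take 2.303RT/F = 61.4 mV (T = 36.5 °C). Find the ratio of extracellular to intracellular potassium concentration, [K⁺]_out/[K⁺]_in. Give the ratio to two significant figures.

0.075

log₁₀([out]/[in]) = E·z/(61.4) = -69.0 × 1 / 61.4 = -1.1238
[out]/[in] = 10^(-1.1238) = 0.0752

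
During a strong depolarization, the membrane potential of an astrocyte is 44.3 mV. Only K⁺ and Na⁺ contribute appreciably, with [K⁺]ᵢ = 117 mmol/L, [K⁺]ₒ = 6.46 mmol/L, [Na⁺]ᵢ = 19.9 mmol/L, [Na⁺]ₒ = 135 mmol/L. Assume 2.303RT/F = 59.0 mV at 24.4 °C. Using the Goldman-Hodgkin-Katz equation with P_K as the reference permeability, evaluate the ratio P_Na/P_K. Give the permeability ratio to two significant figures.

Let α = P_Na/P_K. GHK: Vm = 59.0·log₁₀[(Kₒ + α·Naₒ)/(Kᵢ + α·Naᵢ)].
10^(Vm/59.0) = 10^(44.3/59.0) = 5.6344
So 5.6344·(Kᵢ + α·Naᵢ) = Kₒ + α·Naₒ → α = (5.6344·117.0 − 6.46) / (135.0 − 5.6344·19.9)
α = (659.2 − 6.46) / (135.0 − 112.1) = 652.8/22.88 = 28.54

29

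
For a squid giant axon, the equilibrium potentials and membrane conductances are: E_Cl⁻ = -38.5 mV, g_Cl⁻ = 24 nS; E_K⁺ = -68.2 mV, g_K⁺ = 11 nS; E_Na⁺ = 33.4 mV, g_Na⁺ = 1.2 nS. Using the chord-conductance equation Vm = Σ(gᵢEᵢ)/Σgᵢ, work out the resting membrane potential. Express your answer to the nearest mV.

-45 mV

Σ gᵢEᵢ = 24·(-38.5) + 11·(-68.2) + 1.2·(33.4) = -1634.12
Σ gᵢ = 24 + 11 + 1.2 = 36.2
Vm = -1634.12 / 36.2 = -45.14 mV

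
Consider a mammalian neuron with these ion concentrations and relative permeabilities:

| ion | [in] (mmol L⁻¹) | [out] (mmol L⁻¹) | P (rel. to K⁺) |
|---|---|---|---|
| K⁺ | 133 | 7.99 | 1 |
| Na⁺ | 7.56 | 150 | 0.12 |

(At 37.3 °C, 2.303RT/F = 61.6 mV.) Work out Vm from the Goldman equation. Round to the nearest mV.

-44 mV

Vm = 61.6 · log₁₀[(Σ P·[cation]ₒ + Σ P·[anion]ᵢ) / (Σ P·[cation]ᵢ + Σ P·[anion]ₒ)]
Numerator = 1×7.99 + 0.12×150 = 25.99
Denominator = 1×133 + 0.12×7.56 = 133.9
Vm = 61.6 · log₁₀(0.19409) = 61.6 × (-0.7120) = -43.86 mV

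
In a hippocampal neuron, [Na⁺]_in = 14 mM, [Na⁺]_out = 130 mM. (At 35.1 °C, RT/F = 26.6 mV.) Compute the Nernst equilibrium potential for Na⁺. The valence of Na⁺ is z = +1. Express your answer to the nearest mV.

59 mV

E = (26.6/z) · ln([Na⁺]_out/[Na⁺]_in) with z = +1.
= (26.6/1) · ln(130/14) = 26.60 · ln(9.286)
= 26.60 · (2.2285) = 59.28 mV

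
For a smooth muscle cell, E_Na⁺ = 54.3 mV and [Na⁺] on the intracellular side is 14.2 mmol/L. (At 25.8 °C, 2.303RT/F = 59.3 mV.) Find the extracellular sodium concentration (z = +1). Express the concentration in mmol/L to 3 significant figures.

117 mmol/L

Nernst: E = (59.3/1) · log₁₀([out]/[in]), so log₁₀([out]/[in]) = 54.3 × 1 / 59.3 = 0.9157.
[out]/[in] = 10^(0.9157) = 8.235.
[out] = 8.235 × 14.2 = 116.9 mmol/L.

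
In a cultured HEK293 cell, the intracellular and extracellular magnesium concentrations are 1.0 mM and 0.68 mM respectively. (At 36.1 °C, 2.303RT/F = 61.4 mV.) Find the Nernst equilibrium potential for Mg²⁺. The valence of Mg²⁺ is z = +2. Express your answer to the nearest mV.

-5 mV

E = (61.4/z) · log₁₀([Mg²⁺]_out/[Mg²⁺]_in) with z = +2.
= (61.4/2) · log₁₀(0.68/1.0) = 30.70 · log₁₀(0.68)
= 30.70 · (-0.1675) = -5.14 mV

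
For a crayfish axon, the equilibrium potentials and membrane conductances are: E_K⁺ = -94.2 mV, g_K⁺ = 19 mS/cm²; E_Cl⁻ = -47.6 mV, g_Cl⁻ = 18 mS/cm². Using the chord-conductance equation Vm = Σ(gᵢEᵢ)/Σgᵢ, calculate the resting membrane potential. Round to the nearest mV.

-72 mV

Σ gᵢEᵢ = 19·(-94.2) + 18·(-47.6) = -2646.60
Σ gᵢ = 19 + 18 = 37
Vm = -2646.60 / 37 = -71.53 mV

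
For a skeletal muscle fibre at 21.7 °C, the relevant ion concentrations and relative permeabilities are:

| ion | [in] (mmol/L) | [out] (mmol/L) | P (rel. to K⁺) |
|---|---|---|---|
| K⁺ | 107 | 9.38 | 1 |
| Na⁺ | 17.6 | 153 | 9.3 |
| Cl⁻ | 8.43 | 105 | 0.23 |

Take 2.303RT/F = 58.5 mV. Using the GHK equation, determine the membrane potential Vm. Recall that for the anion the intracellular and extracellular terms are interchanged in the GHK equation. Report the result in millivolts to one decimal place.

40.2 mV

Vm = 58.5 · log₁₀[(Σ P·[cation]ₒ + Σ P·[anion]ᵢ) / (Σ P·[cation]ᵢ + Σ P·[anion]ₒ)]
Numerator = 1×9.38 + 9.3×153 + 0.23×8.43 = 1434
Denominator = 1×107 + 9.3×17.6 + 0.23×105 = 294.8
Vm = 58.5 · log₁₀(4.8646) = 58.5 × (0.6870) = 40.19 mV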